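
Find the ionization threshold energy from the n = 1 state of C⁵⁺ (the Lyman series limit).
489.80520 eV

The series limit corresponds to the transition from n = ∞ to n = 1.
This is the highest energy (shortest wavelength) transition in the Lyman series.

E_∞ = 0 eV
E_1 = -13.6057 × 6² / 1² = -489.80520 eV

Energy at series limit:
ΔE = E_∞ - E_1 = 0 - (-489.80520) = 489.80520 eV

This energy equals the ionization energy from the n = 1 state of C⁵⁺.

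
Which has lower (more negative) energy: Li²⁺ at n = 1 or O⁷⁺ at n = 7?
Li²⁺ at n = 1 (E = -122.451 eV)

Using E_n = -13.6057 Z² / n² eV:

Li²⁺ (Z = 3) at n = 1:
E = -13.6057 × 3² / 1² = -13.6057 × 9 / 1 = -122.451300 eV

O⁷⁺ (Z = 8) at n = 7:
E = -13.6057 × 8² / 7² = -13.6057 × 64 / 49 = -17.770710 eV

Since -122.451300 eV < -17.770710 eV,
Li²⁺ at n = 1 is more tightly bound (requires more energy to ionize).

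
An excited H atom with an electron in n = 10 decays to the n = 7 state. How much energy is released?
0.141610 eV

The energy levels are E_n = -13.6057 eV / n².

Energy at n = 10: E_10 = -13.6057 / 10² = -0.136057000 eV
Energy at n = 7: E_7 = -13.6057 / 7² = -0.277667347 eV

For emission (electron falling to lower state), the photon energy is:
E_photon = E_10 - E_7 = |-0.136057000 - (-0.277667347)|
E_photon = 0.141610 eV

This energy is carried away by the emitted photon.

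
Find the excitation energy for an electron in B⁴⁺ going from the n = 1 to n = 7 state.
333.20082 eV

The energy levels of a hydrogen-like atom are E_n = -13.6057 Z² eV / n².

Energy at n = 1: E_1 = -13.6057 × 5² / 1² = -340.14250000 eV
Energy at n = 7: E_7 = -13.6057 × 5² / 7² = -6.94168367 eV

The excitation energy is the difference:
ΔE = E_7 - E_1
ΔE = -6.94168367 - (-340.14250000)
ΔE = 333.20082 eV

Since this is positive, energy must be absorbed (photon absorption).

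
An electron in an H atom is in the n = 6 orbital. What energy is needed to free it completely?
0.378 eV

The ionization energy is the energy needed to remove the electron completely (n → ∞).

For hydrogen, E_n = -13.6057 eV / n².

At n = 6: E_6 = -13.6057 / 6² = -0.377936 eV
At n = ∞: E_∞ = 0 eV

Ionization energy = E_∞ - E_6 = 0 - (-0.377936) = 0.377936 eV
Ionization energy ≈ 0.378 eV

This is also called the binding energy of the electron in state n = 6.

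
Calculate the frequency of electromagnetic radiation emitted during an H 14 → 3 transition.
3.488e+14 Hz

First, find the transition energy:
E_14 = -13.6057 / 14² = -0.06941684 eV
E_3 = -13.6057 / 3² = -1.51174444 eV
|ΔE| = |E_3 - E_14| = 1.44232760 eV

Convert to Joules: E = 1.44232760 eV × (1.602177 × 10⁻¹⁹ J/eV) = 2.31086e-19 J

Using E = hf:
f = E/h = 2.31086e-19 J / (6.62607 × 10⁻³⁴ J·s)
f = 3.488e+14 Hz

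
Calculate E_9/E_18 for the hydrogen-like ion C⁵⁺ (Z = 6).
4.000

Using E_n = -13.6057 Z² / n² eV with Z = 6:

E_9 = -13.6057 × 6² / 9² = -489.8052 / 81 = -6.046977778 eV
E_18 = -13.6057 × 6² / 18² = -489.8052 / 324 = -1.511744444 eV

The ratio is:
E_9/E_18 = (-6.046977778) / (-1.511744444)
E_9/E_18 = (-489.8052/81) / (-489.8052/324)
E_9/E_18 = 324/81
E_9/E_18 = 4.000
(Note: the Z² factors cancel in the ratio.)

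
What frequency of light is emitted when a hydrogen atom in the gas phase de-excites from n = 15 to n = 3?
3.5092e+14 Hz

First, find the transition energy:
E_15 = -13.6057 / 15² = -0.06046978 eV
E_3 = -13.6057 / 3² = -1.51174444 eV
|ΔE| = |E_3 - E_15| = 1.45127466 eV

Convert to Joules: E = 1.45127466 eV × (1.602177 × 10⁻¹⁹ J/eV) = 2.325199e-19 J

Using E = hf:
f = E/h = 2.325199e-19 J / (6.62607 × 10⁻³⁴ J·s)
f = 3.5092e+14 Hz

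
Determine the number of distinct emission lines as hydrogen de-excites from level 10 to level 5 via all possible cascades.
15

The electron can occupy levels n = 5, 6, ..., 10 during de-excitation — that is m = 10 - 5 + 1 = 6 distinct levels.

The number of distinct spectral lines equals the number of ways to choose 2 of these m levels (each pair gives one possible emission transition):

Number of lines = m(m-1)/2 = 6×5/2 = 15

These correspond to all possible transitions between the 6 levels:
10 → 9, 10 → 8, 10 → 7, 10 → 6, 10 → 5, 9 → 8, 9 → 7, 9 → 6...

Each transition produces a photon with a unique energy (and thus wavelength). This count does not depend on Z.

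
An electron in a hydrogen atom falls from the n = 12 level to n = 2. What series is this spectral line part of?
Balmer series

The spectral series in hydrogen are named based on the final (lower) energy level:
- Lyman series: n_final = 1 (ultraviolet)
- Balmer series: n_final = 2 (visible/near-UV)
- Paschen series: n_final = 3 (infrared)
- Brackett series: n_final = 4 (infrared)
- Pfund series: n_final = 5 (far infrared)

Since this transition ends at n = 2, it belongs to the Balmer series.

For reference, this 12 → 2 line has photon energy
ΔE = 13.6057 eV × (1/2² - 1/12²) = 3.3069410 eV,
corresponding to wavelength λ = hc/ΔE = 1239.84 eV·nm / 3.3069410 eV = 374.921 nm in the visible/near-UV region.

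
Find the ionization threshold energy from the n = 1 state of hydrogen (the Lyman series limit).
13.61 eV

The series limit corresponds to the transition from n = ∞ to n = 1.
This is the highest energy (shortest wavelength) transition in the Lyman series.

E_∞ = 0 eV
E_1 = -13.6057 / 1² = -13.61 eV

Energy at series limit:
ΔE = E_∞ - E_1 = 0 - (-13.61) = 13.61 eV

This energy equals the ionization energy from the n = 1 state of hydrogen.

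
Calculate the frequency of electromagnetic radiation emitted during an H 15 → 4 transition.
1.9099e+14 Hz

First, find the transition energy:
E_15 = -13.6057 / 15² = -0.06046978 eV
E_4 = -13.6057 / 4² = -0.85035625 eV
|ΔE| = |E_4 - E_15| = 0.78988647 eV

Convert to Joules: E = 0.78988647 eV × (1.602177 × 10⁻¹⁹ J/eV) = 1.265538e-19 J

Using E = hf:
f = E/h = 1.265538e-19 J / (6.62607 × 10⁻³⁴ J·s)
f = 1.9099e+14 Hz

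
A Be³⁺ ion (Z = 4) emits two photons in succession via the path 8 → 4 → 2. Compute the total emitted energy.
51.021 eV

The energy levels of Be³⁺ are E_n = -13.6057 × 4² / n² eV.

First transition (8 → 4):
ΔE₁ = |E_4 - E_8|
ΔE₁ = |-13.605700000 - (-3.401425000)| = 10.204275 eV

Second transition (4 → 2):
ΔE₂ = |E_2 - E_4|
ΔE₂ = |-54.422800000 - (-13.605700000)| = 40.817100 eV

Total energy released:
E_total = ΔE₁ + ΔE₂ = 10.204275 + 40.817100 = 51.021 eV

Note: This equals the direct transition 8 → 2: 51.021 eV ✓
Energy is conserved regardless of the path taken.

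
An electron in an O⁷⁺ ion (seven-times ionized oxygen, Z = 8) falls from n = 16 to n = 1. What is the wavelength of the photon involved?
1.42944 nm

First, find the transition energy using E_n = -13.6057 Z² / n² eV:
E_16 = -13.6057 × 8² / 16² = -3.4014250 eV
E_1 = -13.6057 × 8² / 1² = -870.7648000 eV

Photon energy: |ΔE| = |E_1 - E_16| = 867.3633750 eV

Convert to wavelength using E = hc/λ with hc = 1239.84 eV·nm:
λ = hc/E = 1239.84 eV·nm / 867.3633750 eV
λ = 1.42944 nm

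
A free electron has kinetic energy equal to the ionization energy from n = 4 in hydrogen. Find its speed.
5.469e+05 m/s (or 0.1824% of c)

The binding energy at n = 4 for hydrogen is:
E_4 = -13.6057/4² = -0.8503563 eV
|E_4| = 0.8503563 eV

Convert to Joules:
KE = 0.8503563 eV × (1.602177 × 10⁻¹⁹ J/eV) = 1.36242e-19 J

Using KE = ½mv²:
v = √(2·KE/m_e)
v = √(2 × 1.36242e-19 J / 9.10938 × 10⁻³¹ kg)
v = 5.469e+05 m/s

This is approximately 0.1824% the speed of light.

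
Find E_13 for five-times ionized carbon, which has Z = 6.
-2.898 eV

For hydrogen-like ions, the energy levels scale with Z²:
E_n = -13.6057 Z² / n² eV

For C⁵⁺ (Z = 6) at n = 13:
E_13 = -13.6057 × 6² / 13²
E_13 = -13.6057 × 36 / 169
E_13 = -489.8052 / 169
E_13 = -2.898 eV

The energy is 36 times more negative than hydrogen at the same n due to the stronger nuclear charge.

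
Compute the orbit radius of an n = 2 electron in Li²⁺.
0.0706 nm (or 0.7056 Å)

The Bohr radius formula is:
r_n = n² a₀ / Z

where a₀ = 0.0529177 nm is the Bohr radius.

For Li²⁺ (Z = 3) at n = 2:
r_2 = 2² × 0.0529177 nm / 3
r_2 = 4 × 0.0529177 nm / 3
r_2 = 0.21167 nm / 3
r_2 = 0.0706 nm

The electron orbits at approximately 0.0706 nm from the nucleus.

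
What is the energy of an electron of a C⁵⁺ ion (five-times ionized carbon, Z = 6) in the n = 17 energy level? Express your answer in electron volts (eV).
-1.69483 eV

The energy levels of a hydrogen-like atom are given by:
E_n = -13.6057 Z² / n² eV  (with Z = 6 for C⁵⁺)

For n = 17:
E_17 = -13.6057 × 6² / 17²
E_17 = -13.6057 × 36 / 289
E_17 = -1.69483 eV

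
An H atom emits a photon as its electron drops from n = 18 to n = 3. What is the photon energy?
1.469752 eV

The energy levels are E_n = -13.6057 eV / n².

Energy at n = 18: E_18 = -13.6057 / 18² = -0.041992901 eV
Energy at n = 3: E_3 = -13.6057 / 3² = -1.511744444 eV

For emission (electron falling to lower state), the photon energy is:
E_photon = E_18 - E_3 = |-0.041992901 - (-1.511744444)|
E_photon = 1.469752 eV

This energy is carried away by the emitted photon.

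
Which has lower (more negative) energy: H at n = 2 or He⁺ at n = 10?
H at n = 2 (E = -3.401 eV)

Using E_n = -13.6057 Z² / n² eV:

H (Z = 1) at n = 2:
E = -13.6057 × 1² / 2² = -13.6057 × 1 / 4 = -3.401425 eV

He⁺ (Z = 2) at n = 10:
E = -13.6057 × 2² / 10² = -13.6057 × 4 / 100 = -0.544228 eV

Since -3.401425 eV < -0.544228 eV,
H at n = 2 is more tightly bound (requires more energy to ionize).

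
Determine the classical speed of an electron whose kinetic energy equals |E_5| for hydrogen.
4.3754e+05 m/s (or 0.146% of c)

The binding energy at n = 5 for hydrogen is:
E_5 = -13.6057/5² = -0.54422800 eV
|E_5| = 0.54422800 eV

Convert to Joules:
KE = 0.54422800 eV × (1.602177 × 10⁻¹⁹ J/eV) = 8.719496e-20 J

Using KE = ½mv²:
v = √(2·KE/m_e)
v = √(2 × 8.719496e-20 J / 9.10938 × 10⁻³¹ kg)
v = 4.3754e+05 m/s

This is approximately 0.146% the speed of light.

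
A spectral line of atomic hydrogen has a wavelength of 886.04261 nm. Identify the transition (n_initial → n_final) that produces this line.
n = 11 → n = 3

First, find the photon energy from the wavelength (hc = 1239.84 eV·nm):
E = hc/λ = 1239.84 eV·nm / 886.04261 nm = 1.3993006 eV

The energy levels of hydrogen satisfy E_n = -13.6057 / n² eV, so an emission n_i → n_f releases
ΔE = 13.6057 × (1/n_f² − 1/n_i²) eV.

Setting ΔE equal to the photon energy:
1/n_f² − 1/n_i² = 1.3993006 / 13.6057 = 0.10284665

Since 1/n_i² must be positive, we need 1/n_f² > 0.10284665, i.e. n_f ≤ 3. For each allowed n_f, solve n_i = (1/n_f² − 0.10284665)^(−1/2) and check whether it is a whole number:
  n_f = 1: 1/n_i² = 1.00000000 − 0.10284665 = 0.89715335 → n_i = 1.056  (not an integer) ✗
  n_f = 2: 1/n_i² = 0.25000000 − 0.10284665 = 0.14715335 → n_i = 2.607  (not an integer) ✗
  n_f = 3: 1/n_i² = 0.11111111 − 0.10284665 = 0.00826446 → n_i = 11.000  → integer, n_i = 11 ✓

Only n_f = 3 gives an integer upper level, n_i = 11.

The transition is from n = 11 to n = 3 (emission).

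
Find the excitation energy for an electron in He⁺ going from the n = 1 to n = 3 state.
48.375822 eV

The energy levels of a hydrogen-like atom are E_n = -13.6057 Z² eV / n².

Energy at n = 1: E_1 = -13.6057 × 2² / 1² = -54.422800000 eV
Energy at n = 3: E_3 = -13.6057 × 2² / 3² = -6.046977778 eV

The excitation energy is the difference:
ΔE = E_3 - E_1
ΔE = -6.046977778 - (-54.422800000)
ΔE = 48.375822 eV

Since this is positive, energy must be absorbed (photon absorption).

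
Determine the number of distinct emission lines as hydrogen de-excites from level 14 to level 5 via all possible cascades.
45

The electron can occupy levels n = 5, 6, ..., 14 during de-excitation — that is m = 14 - 5 + 1 = 10 distinct levels.

The number of distinct spectral lines equals the number of ways to choose 2 of these m levels (each pair gives one possible emission transition):

Number of lines = m(m-1)/2 = 10×9/2 = 45

These correspond to all possible transitions between the 10 levels:
14 → 13, 14 → 12, 14 → 11, 14 → 10, 14 → 9, 14 → 8, 14 → 7, 14 → 6...

Each transition produces a photon with a unique energy (and thus wavelength). This count does not depend on Z.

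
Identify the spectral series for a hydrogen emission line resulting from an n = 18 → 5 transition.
Pfund series

The spectral series in hydrogen are named based on the final (lower) energy level:
- Lyman series: n_final = 1 (ultraviolet)
- Balmer series: n_final = 2 (visible/near-UV)
- Paschen series: n_final = 3 (infrared)
- Brackett series: n_final = 4 (infrared)
- Pfund series: n_final = 5 (far infrared)

Since this transition ends at n = 5, it belongs to the Pfund series.

For reference, this 18 → 5 line has photon energy
ΔE = 13.6057 eV × (1/5² - 1/18²) = 0.50223510 eV,
corresponding to wavelength λ = hc/ΔE = 1239.84 eV·nm / 0.50223510 eV = 2468.64 nm in the far infrared region.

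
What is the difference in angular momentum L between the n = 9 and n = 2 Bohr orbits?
7.38e-34 J·s (or 7ℏ)

In the Bohr model, L_n = nℏ where ℏ = 1.0546e-34 J·s.

L_9 = 9ℏ = 9.4914e-34 J·s
L_2 = 2ℏ = 2.1092e-34 J·s

ΔL = L_9 - L_2 = (9 - 2)ℏ = 7ℏ
ΔL = 7 × 1.0546e-34 J·s = 7.38e-34 J·s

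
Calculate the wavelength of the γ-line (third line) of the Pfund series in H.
3738.5236 nm

The lines of a series are numbered from the longest wavelength (smallest ΔE) outward; the third line is the transition from n = n_f + 3 to n_f.
The Pfund series has all transitions ending at n_f = 5.

For H, the third line (γ-line) is the jump from n = 8 to n = 5:
E_8 = -13.6057 / 8² = -0.2125890625 eV
E_5 = -13.6057 / 5² = -0.5442280000 eV
ΔE = E_8 - E_5 = 0.3316389375 eV

λ = hc/E = 1239.84 eV·nm / 0.3316389375 eV
λ = 3738.5236 nm

This is the γ-line of the Pfund series in H.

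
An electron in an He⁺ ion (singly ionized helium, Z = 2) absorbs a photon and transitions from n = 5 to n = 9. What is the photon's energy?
1.51 eV

The energy levels of a hydrogen-like atom are E_n = -13.6057 Z² eV / n².

Energy at n = 5: E_5 = -13.6057 × 2² / 5² = -2.17691 eV
Energy at n = 9: E_9 = -13.6057 × 2² / 9² = -0.67189 eV

The excitation energy is the difference:
ΔE = E_9 - E_5
ΔE = -0.67189 - (-2.17691)
ΔE = 1.51 eV

Since this is positive, energy must be absorbed (photon absorption).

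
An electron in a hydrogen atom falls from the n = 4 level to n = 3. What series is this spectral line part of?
Paschen series

The spectral series in hydrogen are named based on the final (lower) energy level:
- Lyman series: n_final = 1 (ultraviolet)
- Balmer series: n_final = 2 (visible/near-UV)
- Paschen series: n_final = 3 (infrared)
- Brackett series: n_final = 4 (infrared)
- Pfund series: n_final = 5 (far infrared)

Since this transition ends at n = 3, it belongs to the Paschen series.

For reference, this 4 → 3 line has photon energy
ΔE = 13.6057 eV × (1/3² - 1/4²) = 0.66138819444 eV,
corresponding to wavelength λ = hc/ΔE = 1239.84 eV·nm / 0.66138819444 eV = 1874.60256 nm in the infrared region.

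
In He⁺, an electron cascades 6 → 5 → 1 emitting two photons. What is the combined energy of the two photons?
52.91 eV

The energy levels of He⁺ are E_n = -13.6057 × 2² / n² eV.

First transition (6 → 5):
ΔE₁ = |E_5 - E_6|
ΔE₁ = |-2.17691200 - (-1.51174444)| = 0.66517 eV

Second transition (5 → 1):
ΔE₂ = |E_1 - E_5|
ΔE₂ = |-54.42280000 - (-2.17691200)| = 52.24589 eV

Total energy released:
E_total = ΔE₁ + ΔE₂ = 0.66517 + 52.24589 = 52.91 eV

Note: This equals the direct transition 6 → 1: 52.91 eV ✓
Energy is conserved regardless of the path taken.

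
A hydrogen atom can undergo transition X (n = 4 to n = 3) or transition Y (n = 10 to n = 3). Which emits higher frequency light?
10 → 3

Calculate the energy for each transition:

Transition 4 → 3:
ΔE₁ = |E_3 - E_4| = |-13.6057/3² - (-13.6057/4²)|
ΔE₁ = |-1.511744444444 - (-0.850356250000)| = 0.661388194 eV

Transition 10 → 3:
ΔE₂ = |E_3 - E_10| = |-13.6057/3² - (-13.6057/10²)|
ΔE₂ = |-1.511744444444 - (-0.136057000000)| = 1.375687444 eV

Since 1.375687444 eV > 0.661388194 eV, the transition 10 → 3 emits the more energetic photon.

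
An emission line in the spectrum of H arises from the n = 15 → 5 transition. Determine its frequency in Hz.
1.1697e+14 Hz

First, find the transition energy:
E_15 = -13.6057 / 15² = -0.06046978 eV
E_5 = -13.6057 / 5² = -0.54422800 eV
|ΔE| = |E_5 - E_15| = 0.48375822 eV

Convert to Joules: E = 0.48375822 eV × (1.602177 × 10⁻¹⁹ J/eV) = 7.750663e-20 J

Using E = hf:
f = E/h = 7.750663e-20 J / (6.62607 × 10⁻³⁴ J·s)
f = 1.1697e+14 Hz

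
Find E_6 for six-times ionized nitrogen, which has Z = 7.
-18.519 eV

For hydrogen-like ions, the energy levels scale with Z²:
E_n = -13.6057 Z² / n² eV

For N⁶⁺ (Z = 7) at n = 6:
E_6 = -13.6057 × 7² / 6²
E_6 = -13.6057 × 49 / 36
E_6 = -666.6793 / 36
E_6 = -18.519 eV

The energy is 49 times more negative than hydrogen at the same n due to the stronger nuclear charge.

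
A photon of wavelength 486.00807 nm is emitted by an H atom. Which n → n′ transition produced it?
n = 4 → n = 2

First, find the photon energy from the wavelength (hc = 1239.84 eV·nm):
E = hc/λ = 1239.84 eV·nm / 486.00807 nm = 2.5510688 eV

The energy levels of hydrogen satisfy E_n = -13.6057 / n² eV, so an emission n_i → n_f releases
ΔE = 13.6057 × (1/n_f² − 1/n_i²) eV.

Setting ΔE equal to the photon energy:
1/n_f² − 1/n_i² = 2.5510688 / 13.6057 = 0.18750000

Since 1/n_i² must be positive, we need 1/n_f² > 0.18750000, i.e. n_f ≤ 2. For each allowed n_f, solve n_i = (1/n_f² − 0.18750000)^(−1/2) and check whether it is a whole number:
  n_f = 1: 1/n_i² = 1.00000000 − 0.18750000 = 0.81250000 → n_i = 1.109  (not an integer) ✗
  n_f = 2: 1/n_i² = 0.25000000 − 0.18750000 = 0.06250000 → n_i = 4.000  → integer, n_i = 4 ✓

Only n_f = 2 gives an integer upper level, n_i = 4.

The transition is from n = 4 to n = 2 (emission).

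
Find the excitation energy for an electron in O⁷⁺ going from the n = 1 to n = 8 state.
857.159100 eV

The energy levels of a hydrogen-like atom are E_n = -13.6057 Z² eV / n².

Energy at n = 1: E_1 = -13.6057 × 8² / 1² = -870.764800000 eV
Energy at n = 8: E_8 = -13.6057 × 8² / 8² = -13.605700000 eV

The excitation energy is the difference:
ΔE = E_8 - E_1
ΔE = -13.605700000 - (-870.764800000)
ΔE = 857.159100 eV

Since this is positive, energy must be absorbed (photon absorption).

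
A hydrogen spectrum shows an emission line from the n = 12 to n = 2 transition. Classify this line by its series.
Balmer series

The spectral series in hydrogen are named based on the final (lower) energy level:
- Lyman series: n_final = 1 (ultraviolet)
- Balmer series: n_final = 2 (visible/near-UV)
- Paschen series: n_final = 3 (infrared)
- Brackett series: n_final = 4 (infrared)
- Pfund series: n_final = 5 (far infrared)

Since this transition ends at n = 2, it belongs to the Balmer series.

For reference, this 12 → 2 line has photon energy
ΔE = 13.6057 eV × (1/2² - 1/12²) = 3.306941 eV,
corresponding to wavelength λ = hc/ΔE = 1239.84 eV·nm / 3.306941 eV = 374.92 nm in the visible/near-UV region.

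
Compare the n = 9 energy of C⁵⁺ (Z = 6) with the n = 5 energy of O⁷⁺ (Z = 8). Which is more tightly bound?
O⁷⁺ at n = 5 (E = -34.83 eV)

Using E_n = -13.6057 Z² / n² eV:

C⁵⁺ (Z = 6) at n = 9:
E = -13.6057 × 6² / 9² = -13.6057 × 36 / 81 = -6.04698 eV

O⁷⁺ (Z = 8) at n = 5:
E = -13.6057 × 8² / 5² = -13.6057 × 64 / 25 = -34.83059 eV

Since -34.83059 eV < -6.04698 eV,
O⁷⁺ at n = 5 is more tightly bound (requires more energy to ionize).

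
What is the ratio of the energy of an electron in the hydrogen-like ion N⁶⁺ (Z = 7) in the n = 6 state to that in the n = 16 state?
7.1111

Using E_n = -13.6057 Z² / n² eV with Z = 7:

E_6 = -13.6057 × 7² / 6² = -666.6793 / 36 = -18.5188694444 eV
E_16 = -13.6057 × 7² / 16² = -666.6793 / 256 = -2.6042160156 eV

The ratio is:
E_6/E_16 = (-18.5188694444) / (-2.6042160156)
E_6/E_16 = (-666.6793/36) / (-666.6793/256)
E_6/E_16 = 256/36
E_6/E_16 = 7.1111
(Note: the Z² factors cancel in the ratio.)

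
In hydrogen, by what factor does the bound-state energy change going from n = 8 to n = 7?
1.31

Using E_n = -13.6057 Z² / n² eV with Z = 1:

E_7 = -13.6057 / 7² = -13.6057 / 49 = -0.27766735 eV
E_8 = -13.6057 / 8² = -13.6057 / 64 = -0.21258906 eV

The ratio is:
E_7/E_8 = (-0.27766735) / (-0.21258906)
E_7/E_8 = (-13.6057/49) / (-13.6057/64)
E_7/E_8 = 64/49
E_7/E_8 = 1.31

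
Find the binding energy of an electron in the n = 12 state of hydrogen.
0.09 eV

The ionization energy is the energy needed to remove the electron completely (n → ∞).

For hydrogen, E_n = -13.6057 eV / n².

At n = 12: E_12 = -13.6057 / 12² = -0.09448 eV
At n = ∞: E_∞ = 0 eV

Ionization energy = E_∞ - E_12 = 0 - (-0.09448) = 0.09448 eV
Ionization energy ≈ 0.09 eV

This is also called the binding energy of the electron in state n = 12.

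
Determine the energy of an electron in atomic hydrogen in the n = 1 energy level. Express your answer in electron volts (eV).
-13.605700 eV

The energy levels of a hydrogen-like atom are given by:
E_n = -13.6057 eV / n²

For n = 1:
E_1 = -13.6057 eV / 1²
E_1 = -13.6057 eV / 1
E_1 = -13.605700 eV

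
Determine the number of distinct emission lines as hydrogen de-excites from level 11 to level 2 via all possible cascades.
45

The electron can occupy levels n = 2, 3, ..., 11 during de-excitation — that is m = 11 - 2 + 1 = 10 distinct levels.

The number of distinct spectral lines equals the number of ways to choose 2 of these m levels (each pair gives one possible emission transition):

Number of lines = m(m-1)/2 = 10×9/2 = 45

These correspond to all possible transitions between the 10 levels:
11 → 10, 11 → 9, 11 → 8, 11 → 7, 11 → 6, 11 → 5, 11 → 4, 11 → 3...

Each transition produces a photon with a unique energy (and thus wavelength). This count does not depend on Z.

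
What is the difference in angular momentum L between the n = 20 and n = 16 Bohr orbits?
4.218e-34 J·s (or 4ℏ)

In the Bohr model, L_n = nℏ where ℏ = 1.05457e-34 J·s.

L_20 = 20ℏ = 2.10914e-33 J·s
L_16 = 16ℏ = 1.68731e-33 J·s

ΔL = L_20 - L_16 = (20 - 16)ℏ = 4ℏ
ΔL = 4 × 1.05457e-34 J·s = 4.218e-34 J·s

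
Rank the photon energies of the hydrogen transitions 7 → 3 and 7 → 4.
7 → 3

Calculate the energy for each transition:

Transition 7 → 3:
ΔE₁ = |E_3 - E_7| = |-13.6057/3² - (-13.6057/7²)|
ΔE₁ = |-1.5117444444 - (-0.2776673469)| = 1.2340771 eV

Transition 7 → 4:
ΔE₂ = |E_4 - E_7| = |-13.6057/4² - (-13.6057/7²)|
ΔE₂ = |-0.8503562500 - (-0.2776673469)| = 0.5726889 eV

Since 1.2340771 eV > 0.5726889 eV, the transition 7 → 3 emits the more energetic photon.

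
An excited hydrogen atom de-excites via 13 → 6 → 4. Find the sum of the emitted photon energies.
0.7698 eV

The energy levels of hydrogen are E_n = -13.6057 / n² eV.

First transition (13 → 6):
ΔE₁ = |E_6 - E_13|
ΔE₁ = |-0.3779361111 - (-0.0805071006)| = 0.2974290 eV

Second transition (6 → 4):
ΔE₂ = |E_4 - E_6|
ΔE₂ = |-0.8503562500 - (-0.3779361111)| = 0.4724201 eV

Total energy released:
E_total = ΔE₁ + ΔE₂ = 0.2974290 + 0.4724201 = 0.7698 eV

Note: This equals the direct transition 13 → 4: 0.7698 eV ✓
Energy is conserved regardless of the path taken.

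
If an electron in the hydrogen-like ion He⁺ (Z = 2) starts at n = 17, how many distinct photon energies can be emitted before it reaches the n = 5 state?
78

The electron can occupy levels n = 5, 6, ..., 17 during de-excitation — that is m = 17 - 5 + 1 = 13 distinct levels.

The number of distinct spectral lines equals the number of ways to choose 2 of these m levels (each pair gives one possible emission transition):

Number of lines = m(m-1)/2 = 13×12/2 = 78

These correspond to all possible transitions between the 13 levels:
17 → 16, 17 → 15, 17 → 14, 17 → 13, 17 → 12, 17 → 11, 17 → 10, 17 → 9...

Each transition produces a photon with a unique energy (and thus wavelength). This count does not depend on Z.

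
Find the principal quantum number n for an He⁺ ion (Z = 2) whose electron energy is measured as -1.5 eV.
n = 6

The exact energy levels follow E_n = -13.6057 Z² / n² eV with Z = 2.

The measured value (-1.5 eV) is reported to only 2 significant figures, so we must test candidate n values and see which one matches to that precision.

Candidate energies:
  n = 4:  E = -13.6057 × 2² / 4² = -3.401425 eV
  n = 5:  E = -13.6057 × 2² / 5² = -2.176912 eV
  n = 6:  E = -13.6057 × 2² / 6² = -1.511744 eV  ← matches
  n = 7:  E = -13.6057 × 2² / 7² = -1.110669 eV
  n = 8:  E = -13.6057 × 2² / 8² = -0.850356 eV

Checking against the measurement of -1.5 eV (2 sig figs), only n = 6 agrees:
E_6 = -1.511744 eV, which rounds to -1.5 eV ✓

Therefore n = 6.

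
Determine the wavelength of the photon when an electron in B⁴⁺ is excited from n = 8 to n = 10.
648.0108 nm

First, find the transition energy using E_n = -13.6057 Z² / n² eV:
E_8 = -13.6057 × 5² / 8² = -5.31472656 eV
E_10 = -13.6057 × 5² / 10² = -3.40142500 eV

Photon energy: |ΔE| = |E_10 - E_8| = 1.91330156 eV

Convert to wavelength using E = hc/λ with hc = 1239.84 eV·nm:
λ = hc/E = 1239.84 eV·nm / 1.91330156 eV
λ = 648.0108 nm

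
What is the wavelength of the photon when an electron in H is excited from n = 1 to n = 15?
91.53 nm

First, find the transition energy using E_n = -13.6057 / n² eV:
E_1 = -13.6057 / 1² = -13.6057 eV
E_15 = -13.6057 / 15² = -0.0605 eV

Photon energy: |ΔE| = |E_15 - E_1| = 13.5452 eV

Convert to wavelength using E = hc/λ with hc = 1239.84 eV·nm:
λ = hc/E = 1239.84 eV·nm / 13.5452 eV
λ = 91.53 nm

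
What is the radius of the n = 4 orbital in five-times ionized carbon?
0.1411 nm (or 1.4111 Å)

The Bohr radius formula is:
r_n = n² a₀ / Z

where a₀ = 0.0529177 nm is the Bohr radius.

For C⁵⁺ (Z = 6) at n = 4:
r_4 = 4² × 0.0529177 nm / 6
r_4 = 16 × 0.0529177 nm / 6
r_4 = 0.84668 nm / 6
r_4 = 0.1411 nm

The electron orbits at approximately 0.1411 nm from the nucleus.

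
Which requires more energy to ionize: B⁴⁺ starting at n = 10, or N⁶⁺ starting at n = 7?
N⁶⁺ at n = 7 (E = -13.61 eV)

Using E_n = -13.6057 Z² / n² eV:

B⁴⁺ (Z = 5) at n = 10:
E = -13.6057 × 5² / 10² = -13.6057 × 25 / 100 = -3.40143 eV

N⁶⁺ (Z = 7) at n = 7:
E = -13.6057 × 7² / 7² = -13.6057 × 49 / 49 = -13.60570 eV

Since -13.60570 eV < -3.40143 eV,
N⁶⁺ at n = 7 is more tightly bound (requires more energy to ionize).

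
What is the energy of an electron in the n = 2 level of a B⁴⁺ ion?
-85.03563 eV

For hydrogen-like ions, the energy levels scale with Z²:
E_n = -13.6057 Z² / n² eV

For B⁴⁺ (Z = 5) at n = 2:
E_2 = -13.6057 × 5² / 2²
E_2 = -13.6057 × 25 / 4
E_2 = -340.1425 / 4
E_2 = -85.03563 eV

The energy is 25 times more negative than hydrogen at the same n due to the stronger nuclear charge.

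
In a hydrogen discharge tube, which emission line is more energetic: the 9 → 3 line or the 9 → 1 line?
9 → 1

Calculate the energy for each transition:

Transition 9 → 3:
ΔE₁ = |E_3 - E_9| = |-13.6057/3² - (-13.6057/9²)|
ΔE₁ = |-1.5117444444 - (-0.1679716049)| = 1.3437728 eV

Transition 9 → 1:
ΔE₂ = |E_1 - E_9| = |-13.6057/1² - (-13.6057/9²)|
ΔE₂ = |-13.6057000000 - (-0.1679716049)| = 13.4377284 eV

Since 13.4377284 eV > 1.3437728 eV, the transition 9 → 1 emits the more energetic photon.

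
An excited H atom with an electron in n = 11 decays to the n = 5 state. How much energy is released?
0.43178 eV

The energy levels are E_n = -13.6057 eV / n².

Energy at n = 11: E_11 = -13.6057 / 11² = -0.11244380 eV
Energy at n = 5: E_5 = -13.6057 / 5² = -0.54422800 eV

For emission (electron falling to lower state), the photon energy is:
E_photon = E_11 - E_5 = |-0.11244380 - (-0.54422800)|
E_photon = 0.43178 eV

This energy is carried away by the emitted photon.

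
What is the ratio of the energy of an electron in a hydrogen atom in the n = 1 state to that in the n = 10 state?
100.00

Using E_n = -13.6057 Z² / n² eV with Z = 1:

E_1 = -13.6057 / 1² = -13.6057 / 1 = -13.60570000 eV
E_10 = -13.6057 / 10² = -13.6057 / 100 = -0.13605700 eV

The ratio is:
E_1/E_10 = (-13.60570000) / (-0.13605700)
E_1/E_10 = (-13.6057/1) / (-13.6057/100)
E_1/E_10 = 100/1
E_1/E_10 = 100.00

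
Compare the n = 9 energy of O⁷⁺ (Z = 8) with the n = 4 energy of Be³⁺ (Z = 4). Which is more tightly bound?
Be³⁺ at n = 4 (E = -13.61 eV)

Using E_n = -13.6057 Z² / n² eV:

O⁷⁺ (Z = 8) at n = 9:
E = -13.6057 × 8² / 9² = -13.6057 × 64 / 81 = -10.75018 eV

Be³⁺ (Z = 4) at n = 4:
E = -13.6057 × 4² / 4² = -13.6057 × 16 / 16 = -13.60570 eV

Since -13.60570 eV < -10.75018 eV,
Be³⁺ at n = 4 is more tightly bound (requires more energy to ionize).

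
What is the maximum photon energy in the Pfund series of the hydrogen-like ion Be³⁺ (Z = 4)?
8.708 eV

The series limit corresponds to the transition from n = ∞ to n = 5.
This is the highest energy (shortest wavelength) transition in the Pfund series.

E_∞ = 0 eV
E_5 = -13.6057 × 4² / 5² = -8.708 eV

Energy at series limit:
ΔE = E_∞ - E_5 = 0 - (-8.708) = 8.708 eV

This energy equals the ionization energy from the n = 5 state of Be³⁺.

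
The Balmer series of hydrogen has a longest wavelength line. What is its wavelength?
656.111 nm

The longest wavelength corresponds to the smallest energy transition in the series.
The Balmer series has all transitions ending at n_f = 2.

For H, the first line (α-line) is the jump from n = 3 to n = 2:
E_3 = -13.6057 / 3² = -1.5117444 eV
E_2 = -13.6057 / 2² = -3.4014250 eV
ΔE = E_3 - E_2 = 1.8896806 eV

λ = hc/E = 1239.84 eV·nm / 1.8896806 eV
λ = 656.111 nm

This is the α-line of the Balmer series in H.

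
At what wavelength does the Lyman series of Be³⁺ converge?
5.695407 nm

The series limit corresponds to the transition from n = ∞ to n = 1.
This is the highest energy (shortest wavelength) transition in the Lyman series.

E_∞ = 0 eV
E_1 = -13.6057 × 4² / 1² = -217.69120000 eV

Energy at series limit:
ΔE = E_∞ - E_1 = 0 - (-217.69120000) = 217.69120000 eV
λ = hc/E = 1239.84 eV·nm / 217.69120000 eV = 5.695407 nm

This energy equals the ionization energy from the n = 1 state of Be³⁺.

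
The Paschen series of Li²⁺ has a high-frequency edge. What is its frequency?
3.2898e+15 Hz

The series limit corresponds to the transition from n = ∞ to n = 3.
This is the highest energy (shortest wavelength) transition in the Paschen series.

E_∞ = 0 eV
E_3 = -13.6057 × 3² / 3² = -13.605700 eV

Energy at series limit:
ΔE = E_∞ - E_3 = 0 - (-13.605700) = 13.605700 eV
E = 13.605700 eV × (1.602177 × 10⁻¹⁹ J/eV) = 2.179874e-18 J
f = E/h = 2.179874e-18 J / (6.62607 × 10⁻³⁴ J·s) = 3.2898e+15 Hz

This energy equals the ionization energy from the n = 3 state of Li²⁺.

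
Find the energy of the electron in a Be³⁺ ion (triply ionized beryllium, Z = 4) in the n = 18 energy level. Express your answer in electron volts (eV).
-0.6719 eV

The energy levels of a hydrogen-like atom are given by:
E_n = -13.6057 Z² / n² eV  (with Z = 4 for Be³⁺)

For n = 18:
E_18 = -13.6057 × 4² / 18²
E_18 = -13.6057 × 16 / 324
E_18 = -0.6719 eV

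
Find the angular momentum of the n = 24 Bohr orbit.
2.53097e-33 J·s (or 24ℏ)

In the Bohr model, angular momentum is quantized:
L = nℏ

where ℏ = h/(2π) = 1.0545718e-34 J·s

For n = 24:
L = 24 × 1.0545718e-34 J·s
L = 2.53097e-33 J·s

This can also be written as L = 24ℏ.
The angular momentum is an integer multiple of the reduced Planck constant.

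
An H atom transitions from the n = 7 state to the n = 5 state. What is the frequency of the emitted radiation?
6.4454e+13 Hz

First, find the transition energy:
E_7 = -13.6057 / 7² = -0.27766735 eV
E_5 = -13.6057 / 5² = -0.54422800 eV
|ΔE| = |E_5 - E_7| = 0.26656065 eV

Convert to Joules: E = 0.26656065 eV × (1.602177 × 10⁻¹⁹ J/eV) = 4.270773e-20 J

Using E = hf:
f = E/h = 4.270773e-20 J / (6.62607 × 10⁻³⁴ J·s)
f = 6.4454e+13 Hz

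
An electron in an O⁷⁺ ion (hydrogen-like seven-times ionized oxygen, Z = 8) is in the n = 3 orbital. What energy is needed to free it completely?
96.751644 eV

The ionization energy is the energy needed to remove the electron completely (n → ∞).

For a hydrogen-like ion with Z = 8, E_n = -13.6057 Z² / n² eV.

At n = 3: E_3 = -13.6057 × 8² / 3² = -96.751644444 eV
At n = ∞: E_∞ = 0 eV

Ionization energy = E_∞ - E_3 = 0 - (-96.751644444) = 96.751644444 eV
Ionization energy ≈ 96.751644 eV

This is also called the binding energy of the electron in state n = 3.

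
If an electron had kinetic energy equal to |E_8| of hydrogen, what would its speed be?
2.73462e+05 m/s (or 0.0912% of c)

The binding energy at n = 8 for hydrogen is:
E_8 = -13.6057/8² = -0.212589063 eV
|E_8| = 0.212589063 eV

Convert to Joules:
KE = 0.212589063 eV × (1.602177 × 10⁻¹⁹ J/eV) = 3.4060531e-20 J

Using KE = ½mv²:
v = √(2·KE/m_e)
v = √(2 × 3.4060531e-20 J / 9.10938 × 10⁻³¹ kg)
v = 2.73462e+05 m/s

This is approximately 0.0912% the speed of light.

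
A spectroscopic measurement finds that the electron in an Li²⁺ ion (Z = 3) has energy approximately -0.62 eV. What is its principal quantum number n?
n = 14

The exact energy levels follow E_n = -13.6057 Z² / n² eV with Z = 3.

The measured value (-0.62 eV) is reported to only 2 significant figures, so we must test candidate n values and see which one matches to that precision.

Candidate energies:
  n = 12:  E = -13.6057 × 3² / 12² = -0.850356 eV
  n = 13:  E = -13.6057 × 3² / 13² = -0.724564 eV
  n = 14:  E = -13.6057 × 3² / 14² = -0.624752 eV  ← matches
  n = 15:  E = -13.6057 × 3² / 15² = -0.544228 eV
  n = 16:  E = -13.6057 × 3² / 16² = -0.478325 eV

Checking against the measurement of -0.62 eV (2 sig figs), only n = 14 agrees:
E_14 = -0.624752 eV, which rounds to -0.62 eV ✓

Therefore n = 14.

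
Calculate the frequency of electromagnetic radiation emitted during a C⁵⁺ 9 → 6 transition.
1.828e+15 Hz

First, find the transition energy:
E_9 = -13.6057 × 6² / 9² = -6.046978 eV
E_6 = -13.6057 × 6² / 6² = -13.605700 eV
|ΔE| = |E_6 - E_9| = 7.558722 eV

Convert to Joules: E = 7.558722 eV × (1.602177 × 10⁻¹⁹ J/eV) = 1.21104e-18 J

Using E = hf:
f = E/h = 1.21104e-18 J / (6.62607 × 10⁻³⁴ J·s)
f = 1.828e+15 Hz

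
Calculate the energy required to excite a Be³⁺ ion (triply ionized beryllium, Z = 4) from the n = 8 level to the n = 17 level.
2.648168 eV

The energy levels of a hydrogen-like atom are E_n = -13.6057 Z² eV / n².

Energy at n = 8: E_8 = -13.6057 × 4² / 8² = -3.401425000 eV
Energy at n = 17: E_17 = -13.6057 × 4² / 17² = -0.753256747 eV

The excitation energy is the difference:
ΔE = E_17 - E_8
ΔE = -0.753256747 - (-3.401425000)
ΔE = 2.648168 eV

Since this is positive, energy must be absorbed (photon absorption).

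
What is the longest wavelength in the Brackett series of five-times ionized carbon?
112.50187 nm

The longest wavelength corresponds to the smallest energy transition in the series.
The Brackett series has all transitions ending at n_f = 4.

For C⁵⁺ (Z = 6), the first line (α-line) is the jump from n = 5 to n = 4:
E_5 = -13.6057 × 6² / 5² = -19.59220800 eV
E_4 = -13.6057 × 6² / 4² = -30.61282500 eV
ΔE = E_5 - E_4 = 11.02061700 eV

λ = hc/E = 1239.84 eV·nm / 11.02061700 eV
λ = 112.50187 nm

This is the α-line of the Brackett series in C⁵⁺.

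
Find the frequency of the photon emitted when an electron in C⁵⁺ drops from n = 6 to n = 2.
2.632e+16 Hz

First, find the transition energy:
E_6 = -13.6057 × 6² / 6² = -13.6057 eV
E_2 = -13.6057 × 6² / 2² = -122.4513 eV
|ΔE| = |E_2 - E_6| = 108.8456 eV

Convert to Joules: E = 108.8456 eV × (1.602177 × 10⁻¹⁹ J/eV) = 1.74390e-17 J

Using E = hf:
f = E/h = 1.74390e-17 J / (6.62607 × 10⁻³⁴ J·s)
f = 2.632e+16 Hz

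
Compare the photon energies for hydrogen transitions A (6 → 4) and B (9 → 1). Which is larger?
9 → 1

Calculate the energy for each transition:

Transition 6 → 4:
ΔE₁ = |E_4 - E_6| = |-13.6057/4² - (-13.6057/6²)|
ΔE₁ = |-0.850356250000 - (-0.377936111111)| = 0.472420139 eV

Transition 9 → 1:
ΔE₂ = |E_1 - E_9| = |-13.6057/1² - (-13.6057/9²)|
ΔE₂ = |-13.605700000000 - (-0.167971604938)| = 13.437728395 eV

Since 13.437728395 eV > 0.472420139 eV, the transition 9 → 1 emits the more energetic photon.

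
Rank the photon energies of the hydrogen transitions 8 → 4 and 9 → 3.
9 → 3

Calculate the energy for each transition:

Transition 8 → 4:
ΔE₁ = |E_4 - E_8| = |-13.6057/4² - (-13.6057/8²)|
ΔE₁ = |-0.85035625 - (-0.21258906)| = 0.63777 eV

Transition 9 → 3:
ΔE₂ = |E_3 - E_9| = |-13.6057/3² - (-13.6057/9²)|
ΔE₂ = |-1.51174444 - (-0.16797160)| = 1.34377 eV

Since 1.34377 eV > 0.63777 eV, the transition 9 → 3 emits the more energetic photon.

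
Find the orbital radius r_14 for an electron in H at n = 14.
10.371873 nm (or 103.718733 Å)

The Bohr radius formula is:
r_n = n² a₀ / Z

where a₀ = 0.052917721 nm is the Bohr radius.

For H (Z = 1) at n = 14:
r_14 = 14² × 0.052917721 nm / 1
r_14 = 196 × 0.052917721 nm / 1
r_14 = 10.3718733 nm / 1
r_14 = 10.371873 nm

The electron orbits at approximately 10.371873 nm from the nucleus.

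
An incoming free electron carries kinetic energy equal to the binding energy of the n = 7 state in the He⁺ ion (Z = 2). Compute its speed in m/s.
6.251e+05 m/s (or 0.2085% of c)

The binding energy at n = 7 for He⁺ is:
E_7 = -13.6057 × 2²/7² = -1.110669 eV
|E_7| = 1.110669 eV

Convert to Joules:
KE = 1.110669 eV × (1.602177 × 10⁻¹⁹ J/eV) = 1.77949e-19 J

Using KE = ½mv²:
v = √(2·KE/m_e)
v = √(2 × 1.77949e-19 J / 9.10938 × 10⁻³¹ kg)
v = 6.251e+05 m/s

This is approximately 0.2085% the speed of light.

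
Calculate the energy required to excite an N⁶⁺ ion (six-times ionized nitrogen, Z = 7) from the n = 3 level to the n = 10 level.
67.409 eV

The energy levels of a hydrogen-like atom are E_n = -13.6057 Z² eV / n².

Energy at n = 3: E_3 = -13.6057 × 7² / 3² = -74.075478 eV
Energy at n = 10: E_10 = -13.6057 × 7² / 10² = -6.666793 eV

The excitation energy is the difference:
ΔE = E_10 - E_3
ΔE = -6.666793 - (-74.075478)
ΔE = 67.409 eV

Since this is positive, energy must be absorbed (photon absorption).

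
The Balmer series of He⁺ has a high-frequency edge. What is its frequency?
3.29e+15 Hz

The series limit corresponds to the transition from n = ∞ to n = 2.
This is the highest energy (shortest wavelength) transition in the Balmer series.

E_∞ = 0 eV
E_2 = -13.6057 × 2² / 2² = -13.60570 eV

Energy at series limit:
ΔE = E_∞ - E_2 = 0 - (-13.60570) = 13.60570 eV
E = 13.60570 eV × (1.602177 × 10⁻¹⁹ J/eV) = 2.1799e-18 J
f = E/h = 2.1799e-18 J / (6.62607 × 10⁻³⁴ J·s) = 3.29e+15 Hz

This energy equals the ionization energy from the n = 2 state of He⁺.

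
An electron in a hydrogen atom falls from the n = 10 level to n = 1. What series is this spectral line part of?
Lyman series

The spectral series in hydrogen are named based on the final (lower) energy level:
- Lyman series: n_final = 1 (ultraviolet)
- Balmer series: n_final = 2 (visible/near-UV)
- Paschen series: n_final = 3 (infrared)
- Brackett series: n_final = 4 (infrared)
- Pfund series: n_final = 5 (far infrared)

Since this transition ends at n = 1, it belongs to the Lyman series.

For reference, this 10 → 1 line has photon energy
ΔE = 13.6057 eV × (1/1² - 1/10²) = 13.4696430 eV,
corresponding to wavelength λ = hc/ΔE = 1239.84 eV·nm / 13.4696430 eV = 92.04698 nm in the ultraviolet region.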